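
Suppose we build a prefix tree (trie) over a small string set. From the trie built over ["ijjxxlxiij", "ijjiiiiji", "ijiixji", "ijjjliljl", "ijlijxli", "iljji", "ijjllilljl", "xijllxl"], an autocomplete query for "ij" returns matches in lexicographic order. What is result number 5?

Words with prefix "ij", in lexicographic order: "ijiixji", "ijjiiiiji", "ijjjliljl", "ijjllilljl", "ijjxxlxiij", "ijlijxli"
The 5th is ijjxxlxiij.

ijjxxlxiij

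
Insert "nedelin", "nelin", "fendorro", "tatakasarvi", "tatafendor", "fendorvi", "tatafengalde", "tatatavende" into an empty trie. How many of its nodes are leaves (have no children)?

Leaves are exactly the stored words that no other stored word extends.
Those words: "fendorro", "fendorvi", "nedelin", "nelin", "tatafendor", "tatafengalde", "tatakasarvi", "tatatavende"
Leaf count: 8

8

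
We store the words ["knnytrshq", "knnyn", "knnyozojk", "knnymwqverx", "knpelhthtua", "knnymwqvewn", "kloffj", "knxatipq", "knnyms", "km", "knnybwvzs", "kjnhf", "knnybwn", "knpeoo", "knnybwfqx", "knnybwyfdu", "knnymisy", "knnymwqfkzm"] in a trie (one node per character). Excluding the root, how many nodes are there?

72

Insert word by word; a character creates a node only if that edge doesn't already exist:
  "knnytrshq" → 9 new (k, n, n, y, t, r, s, h, q)
  "knnyn" → prefix "knny" already present; 1 new (n)
  "knnyozojk" → prefix "knny" already present; 5 new (o, z, o, j, k)
  "knnymwqverx" → prefix "knny" already present; 7 new (m, w, q, v, e, r, x)
  "knpelhthtua" → prefix "kn" already present; 9 new (p, e, l, h, t, h, t, u, a)
  "knnymwqvewn" → prefix "knnymwqve" already present; 2 new (w, n)
  "kloffj" → prefix "k" already present; 5 new (l, o, f, f, j)
  "knxatipq" → prefix "kn" already present; 6 new (x, a, t, i, p, q)
  "knnyms" → prefix "knnym" already present; 1 new (s)
  "km" → prefix "k" already present; 1 new (m)
  "knnybwvzs" → prefix "knny" already present; 5 new (b, w, v, z, s)
  "kjnhf" → prefix "k" already present; 4 new (j, n, h, f)
  "knnybwn" → prefix "knnybw" already present; 1 new (n)
  "knpeoo" → prefix "knpe" already present; 2 new (o, o)
  "knnybwfqx" → prefix "knnybw" already present; 3 new (f, q, x)
  "knnybwyfdu" → prefix "knnybw" already present; 4 new (y, f, d, u)
  "knnymisy" → prefix "knnym" already present; 3 new (i, s, y)
  "knnymwqfkzm" → prefix "knnymwq" already present; 4 new (f, k, z, m)
Total nodes = 9 + 1 + 5 + 7 + 9 + 2 + 5 + 6 + 1 + 1 + 5 + 4 + 1 + 2 + 3 + 4 + 3 + 4 = 72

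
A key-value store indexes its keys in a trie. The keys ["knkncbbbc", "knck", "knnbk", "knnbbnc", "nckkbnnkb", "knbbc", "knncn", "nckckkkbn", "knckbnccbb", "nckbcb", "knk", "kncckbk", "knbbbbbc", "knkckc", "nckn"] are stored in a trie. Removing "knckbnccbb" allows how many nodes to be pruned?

A node on "knckbnccbb"'s path can go only if nothing else ends at it or branches off below it.
The suffix "bnccbb" (6 nodes) is used only by "knckbnccbb"; "knck" is itself a stored word, so pruning stops there.
Nodes removed: 6

6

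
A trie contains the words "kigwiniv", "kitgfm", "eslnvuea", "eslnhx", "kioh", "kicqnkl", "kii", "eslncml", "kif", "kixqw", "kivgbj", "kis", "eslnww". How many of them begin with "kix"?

1

Walk to "kix"; the words in its subtree are exactly those with that prefix.
Matches: "kixqw"
Count: 1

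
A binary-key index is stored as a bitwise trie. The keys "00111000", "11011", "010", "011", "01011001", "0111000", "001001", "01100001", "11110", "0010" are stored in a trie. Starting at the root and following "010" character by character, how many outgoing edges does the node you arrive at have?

1

The children of the "010" node are the distinct next characters among strings starting with "010".
Distinct next characters after "010": 1.
That node has 1 child edge.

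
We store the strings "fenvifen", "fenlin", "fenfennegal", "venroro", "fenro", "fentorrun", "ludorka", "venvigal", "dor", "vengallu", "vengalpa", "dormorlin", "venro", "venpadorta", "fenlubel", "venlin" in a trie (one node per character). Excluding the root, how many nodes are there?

76

Count nodes per top-level branch (shared prefixes stored once):
  'd'-branch (dor, dormorlin): 9 nodes
  'f'-branch (fenfennegal, fenlin, fenlubel, fenro, fentorrun, fenvifen): 31 nodes
  'l'-branch (ludorka): 7 nodes
  'v'-branch (vengallu, vengalpa, venlin, venpadorta, venro, venroro, venvigal): 29 nodes
Sum: 76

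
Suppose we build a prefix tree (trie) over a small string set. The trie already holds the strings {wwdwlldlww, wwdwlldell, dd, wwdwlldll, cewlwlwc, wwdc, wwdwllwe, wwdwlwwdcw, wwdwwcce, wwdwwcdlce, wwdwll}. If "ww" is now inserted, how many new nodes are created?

0

"ww" is already a full path in the trie; only an end-marker is added.
No new nodes are needed: 0.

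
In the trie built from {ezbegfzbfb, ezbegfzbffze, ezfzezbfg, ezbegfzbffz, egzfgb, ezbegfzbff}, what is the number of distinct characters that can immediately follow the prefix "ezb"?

1

Follow the path "ezb" to its node, then look at its outgoing edges.
Characters that immediately follow "ezb" among the stored strings: {e}.
That node has 1 child edge.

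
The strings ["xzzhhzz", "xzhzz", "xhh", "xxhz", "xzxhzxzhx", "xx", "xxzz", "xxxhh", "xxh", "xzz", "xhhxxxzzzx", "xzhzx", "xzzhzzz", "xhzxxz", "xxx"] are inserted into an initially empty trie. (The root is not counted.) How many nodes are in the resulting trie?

For each word, the new-node count is its length minus the longest prefix already in the trie:
  "xzzhhzz" → 7 new (x, z, z, h, h, z, z)
  "xzhzz" → prefix "xz" already present; 3 new (h, z, z)
  "xhh" → prefix "x" already present; 2 new (h, h)
  "xxhz" → prefix "x" already present; 3 new (x, h, z)
  "xzxhzxzhx" → prefix "xz" already present; 7 new (x, h, z, x, z, h, x)
  "xx" → prefix "xx" already present; 0 new (none)
  "xxzz" → prefix "xx" already present; 2 new (z, z)
  "xxxhh" → prefix "xx" already present; 3 new (x, h, h)
  "xxh" → prefix "xxh" already present; 0 new (none)
  "xzz" → prefix "xzz" already present; 0 new (none)
  "xhhxxxzzzx" → prefix "xhh" already present; 7 new (x, x, x, z, z, z, x)
  "xzhzx" → prefix "xzhz" already present; 1 new (x)
  "xzzhzzz" → prefix "xzzh" already present; 3 new (z, z, z)
  "xhzxxz" → prefix "xh" already present; 4 new (z, x, x, z)
  "xxx" → prefix "xxx" already present; 0 new (none)
Total nodes = 7 + 3 + 2 + 3 + 7 + 0 + 2 + 3 + 0 + 0 + 7 + 1 + 3 + 4 + 0 = 42

42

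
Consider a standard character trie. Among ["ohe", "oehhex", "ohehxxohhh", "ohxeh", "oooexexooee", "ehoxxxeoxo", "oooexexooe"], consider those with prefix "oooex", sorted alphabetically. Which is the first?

oooexexooe

Words with prefix "oooex", in lexicographic order: "oooexexooe", "oooexexooee"
Position 1: oooexexooe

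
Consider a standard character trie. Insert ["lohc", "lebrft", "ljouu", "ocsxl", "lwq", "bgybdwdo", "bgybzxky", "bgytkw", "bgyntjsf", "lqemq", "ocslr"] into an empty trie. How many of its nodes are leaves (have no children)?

11

Leaves are exactly the stored words that no other stored word extends.
Those words: "bgybdwdo", "bgybzxky", "bgyntjsf", "bgytkw", "lebrft", "ljouu", "lohc", "lqemq", "lwq", "ocslr", "ocsxl"
Leaf count: 11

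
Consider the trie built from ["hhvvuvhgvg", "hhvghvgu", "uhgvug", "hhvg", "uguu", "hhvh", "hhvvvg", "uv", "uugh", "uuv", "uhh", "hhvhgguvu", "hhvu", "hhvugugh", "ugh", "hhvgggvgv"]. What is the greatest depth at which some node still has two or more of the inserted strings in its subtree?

Look for the deepest trie node that still has at least two words in its subtree.
"hhvg" and "hhvgggvgv" agree on "hhvg" (4 characters) before diverging; nothing deeper is shared.
Longest shared-prefix length: 4

4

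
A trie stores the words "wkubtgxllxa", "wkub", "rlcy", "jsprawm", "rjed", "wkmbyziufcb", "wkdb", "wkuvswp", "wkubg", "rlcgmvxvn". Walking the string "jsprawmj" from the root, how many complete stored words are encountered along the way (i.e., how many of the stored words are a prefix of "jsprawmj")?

1

Walk "jsprawmj" from the root; an end-of-word marker is hit whenever a stored word is a prefix of "jsprawmj".
Prefixes of the query that are stored words: "jsprawm"
Count: 1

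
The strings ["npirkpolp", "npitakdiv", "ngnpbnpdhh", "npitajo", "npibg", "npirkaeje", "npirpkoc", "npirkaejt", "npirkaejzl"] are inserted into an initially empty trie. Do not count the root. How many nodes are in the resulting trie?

Trie structure (* marks end of a word):
(root)
└─ n
   ├─ g
   │  └─ n
   │     └─ p
   │        └─ b
   │           └─ n
   │              └─ p
   │                 └─ d
   │                    └─ h
   │                       └─ h *
   └─ p
      └─ i
         ├─ b
         │  └─ g *
         ├─ r
         │  ├─ k
         │  │  ├─ a
         │  │  │  └─ e
         │  │  │     └─ j
         │  │  │        ├─ e *
         │  │  │        ├─ t *
         │  │  │        └─ z
         │  │  │           └─ l *
         │  │  └─ p
         │  │     └─ o
         │  │        └─ l
         │  │           └─ p *
         │  └─ p
         │     └─ k
         │        └─ o
         │           └─ c *
         └─ t
            └─ a
               ├─ j
               │  └─ o *
               └─ k
                  └─ d
                     └─ i
                        └─ v *
Counting every labelled node above: 39.

39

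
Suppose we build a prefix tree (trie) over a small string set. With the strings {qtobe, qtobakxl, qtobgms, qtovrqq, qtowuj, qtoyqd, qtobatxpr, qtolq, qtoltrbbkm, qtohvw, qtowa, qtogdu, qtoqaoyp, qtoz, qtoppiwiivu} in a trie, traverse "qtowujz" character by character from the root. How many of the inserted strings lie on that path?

1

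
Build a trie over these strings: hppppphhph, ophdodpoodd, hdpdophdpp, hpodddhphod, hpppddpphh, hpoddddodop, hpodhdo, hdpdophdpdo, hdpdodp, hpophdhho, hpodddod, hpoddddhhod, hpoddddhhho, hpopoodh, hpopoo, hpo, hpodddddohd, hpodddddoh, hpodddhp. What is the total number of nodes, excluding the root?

Trace insertions, counting only characters that open a new branch:
  "hppppphhph" → 10 new (h, p, p, p, p, p, h, h, p, h)
  "ophdodpoodd" → 11 new (o, p, h, d, o, d, p, o, o, d, d)
  "hdpdophdpp" → prefix "h" already present; 9 new (d, p, d, o, p, h, d, p, p)
  "hpodddhphod" → prefix "hp" already present; 9 new (o, d, d, d, h, p, h, o, d)
  "hpppddpphh" → prefix "hppp" already present; 6 new (d, d, p, p, h, h)
  "hpoddddodop" → prefix "hpoddd" already present; 5 new (d, o, d, o, p)
  "hpodhdo" → prefix "hpod" already present; 3 new (h, d, o)
  "hdpdophdpdo" → prefix "hdpdophdp" already present; 2 new (d, o)
  "hdpdodp" → prefix "hdpdo" already present; 2 new (d, p)
  "hpophdhho" → prefix "hpo" already present; 6 new (p, h, d, h, h, o)
  "hpodddod" → prefix "hpoddd" already present; 2 new (o, d)
  "hpoddddhhod" → prefix "hpodddd" already present; 4 new (h, h, o, d)
  "hpoddddhhho" → prefix "hpoddddhh" already present; 2 new (h, o)
  "hpopoodh" → prefix "hpop" already present; 4 new (o, o, d, h)
  "hpopoo" → prefix "hpopoo" already present; 0 new (none)
  "hpo" → prefix "hpo" already present; 0 new (none)
  "hpodddddohd" → prefix "hpodddd" already present; 4 new (d, o, h, d)
  "hpodddddoh" → prefix "hpodddddoh" already present; 0 new (none)
  "hpodddhp" → prefix "hpodddhp" already present; 0 new (none)
Total nodes = 10 + 11 + 9 + 9 + 6 + 5 + 3 + 2 + 2 + 6 + 2 + 4 + 2 + 4 + 0 + 0 + 4 + 0 + 0 = 79

79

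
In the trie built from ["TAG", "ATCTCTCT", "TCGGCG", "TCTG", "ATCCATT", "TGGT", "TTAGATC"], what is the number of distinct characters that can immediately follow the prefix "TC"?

2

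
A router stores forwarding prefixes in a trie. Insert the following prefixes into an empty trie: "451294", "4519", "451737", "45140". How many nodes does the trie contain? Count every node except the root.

Trie structure (* marks end of a word):
(root)
└─ 4
   └─ 5
      └─ 1
         ├─ 2
         │  └─ 9
         │     └─ 4 *
         ├─ 4
         │  └─ 0 *
         ├─ 7
         │  └─ 3
         │     └─ 7 *
         └─ 9 *
Counting every labelled node above: 12.

12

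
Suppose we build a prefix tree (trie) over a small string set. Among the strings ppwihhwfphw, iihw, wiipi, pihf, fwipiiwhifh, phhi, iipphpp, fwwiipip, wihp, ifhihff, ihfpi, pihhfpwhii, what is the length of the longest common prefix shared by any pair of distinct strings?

Equivalently: take the maximum, over all pairs, of their longest common prefix length.
"pihf" and "pihhfpwhii" agree on "pih" (3 characters) before diverging; nothing deeper is shared.
Longest shared-prefix length: 3

3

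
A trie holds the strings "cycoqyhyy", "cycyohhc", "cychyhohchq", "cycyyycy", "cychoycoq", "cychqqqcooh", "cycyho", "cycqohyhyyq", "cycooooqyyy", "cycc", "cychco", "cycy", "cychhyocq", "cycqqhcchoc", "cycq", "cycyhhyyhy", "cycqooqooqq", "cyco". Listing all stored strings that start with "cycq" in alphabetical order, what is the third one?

cycqooqooqq

Words with prefix "cycq", in lexicographic order: "cycq", "cycqohyhyyq", "cycqooqooqq", "cycqqhcchoc"
Position 3: cycqooqooqq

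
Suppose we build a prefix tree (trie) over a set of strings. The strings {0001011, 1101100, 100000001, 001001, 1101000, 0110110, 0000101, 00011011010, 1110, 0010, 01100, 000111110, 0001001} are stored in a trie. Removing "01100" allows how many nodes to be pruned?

1

After clearing the end-marker at "01100", prune upward until reaching a node still needed by another word.
The suffix "0" (1 node) is used only by "01100"; the node for "0110" still has the child "1", so pruning stops there.
Nodes removed: 1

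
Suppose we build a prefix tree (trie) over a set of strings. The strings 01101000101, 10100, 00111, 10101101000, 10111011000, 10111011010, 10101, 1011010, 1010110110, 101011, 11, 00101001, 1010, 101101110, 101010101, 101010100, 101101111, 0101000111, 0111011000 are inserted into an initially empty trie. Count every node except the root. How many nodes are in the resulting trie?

72

Trace insertions, counting only characters that open a new branch:
  "01101000101" → 11 new (0, 1, 1, 0, 1, 0, 0, 0, 1, 0, 1)
  "10100" → 5 new (1, 0, 1, 0, 0)
  "00111" → prefix "0" already present; 4 new (0, 1, 1, 1)
  "10101101000" → prefix "1010" already present; 7 new (1, 1, 0, 1, 0, 0, 0)
  "10111011000" → prefix "101" already present; 8 new (1, 1, 0, 1, 1, 0, 0, 0)
  "10111011010" → prefix "101110110" already present; 2 new (1, 0)
  "10101" → prefix "10101" already present; 0 new (none)
  "1011010" → prefix "1011" already present; 3 new (0, 1, 0)
  "1010110110" → prefix "10101101" already present; 2 new (1, 0)
  "101011" → prefix "101011" already present; 0 new (none)
  "11" → prefix "1" already present; 1 new (1)
  "00101001" → prefix "001" already present; 5 new (0, 1, 0, 0, 1)
  "1010" → prefix "1010" already present; 0 new (none)
  "101101110" → prefix "101101" already present; 3 new (1, 1, 0)
  "101010101" → prefix "10101" already present; 4 new (0, 1, 0, 1)
  "101010100" → prefix "10101010" already present; 1 new (0)
  "101101111" → prefix "10110111" already present; 1 new (1)
  "0101000111" → prefix "01" already present; 8 new (0, 1, 0, 0, 0, 1, 1, 1)
  "0111011000" → prefix "011" already present; 7 new (1, 0, 1, 1, 0, 0, 0)
Total nodes = 11 + 5 + 4 + 7 + 8 + 2 + 0 + 3 + 2 + 0 + 1 + 5 + 0 + 3 + 4 + 1 + 1 + 8 + 7 = 72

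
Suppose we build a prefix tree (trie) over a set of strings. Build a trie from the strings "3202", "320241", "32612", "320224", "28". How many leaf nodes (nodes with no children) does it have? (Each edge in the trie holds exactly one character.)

4

A leaf is a node with no children — equivalently, the end of a word that is not a proper prefix of any other stored word.
Those words: "28", "320224", "320241", "32612"
Leaf count: 4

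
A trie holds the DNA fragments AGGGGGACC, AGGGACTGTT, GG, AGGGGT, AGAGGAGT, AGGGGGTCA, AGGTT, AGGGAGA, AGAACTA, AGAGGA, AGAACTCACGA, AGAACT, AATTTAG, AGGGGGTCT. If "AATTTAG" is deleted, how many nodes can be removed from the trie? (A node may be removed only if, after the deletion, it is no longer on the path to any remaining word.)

6

After clearing the end-marker at "AATTTAG", prune upward until reaching a node still needed by another word.
The suffix "ATTTAG" (6 nodes) is used only by "AATTTAG"; the node for "A" still has the child "G", so pruning stops there.
Nodes removed: 6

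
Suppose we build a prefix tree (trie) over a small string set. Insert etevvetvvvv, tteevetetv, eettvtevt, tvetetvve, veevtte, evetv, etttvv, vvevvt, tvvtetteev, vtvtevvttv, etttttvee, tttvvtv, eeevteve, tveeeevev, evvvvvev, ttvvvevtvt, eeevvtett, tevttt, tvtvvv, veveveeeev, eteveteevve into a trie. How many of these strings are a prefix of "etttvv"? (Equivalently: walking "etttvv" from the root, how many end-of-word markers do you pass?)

Traverse "etttvv" character by character; count nodes along the way that are marked as word ends.
Prefixes of the query that are stored words: "etttvv"
Count: 1

1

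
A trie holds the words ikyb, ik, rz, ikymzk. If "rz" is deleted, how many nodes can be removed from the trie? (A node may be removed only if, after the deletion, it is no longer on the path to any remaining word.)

2

After clearing the end-marker at "rz", prune upward until reaching a node still needed by another word.
No other word shares any prefix with "rz", so all 2 of its nodes go.
Nodes removed: 2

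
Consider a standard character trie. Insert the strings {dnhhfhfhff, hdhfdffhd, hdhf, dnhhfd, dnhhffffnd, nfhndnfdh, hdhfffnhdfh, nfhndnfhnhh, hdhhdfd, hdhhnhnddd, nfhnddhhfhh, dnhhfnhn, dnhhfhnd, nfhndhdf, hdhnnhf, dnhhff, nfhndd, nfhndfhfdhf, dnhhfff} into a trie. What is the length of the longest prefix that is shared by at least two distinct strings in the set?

Look for the deepest trie node that still has at least two words in its subtree.
"dnhhfff" and "dnhhffffnd" agree on "dnhhfff" (7 characters) before diverging; nothing deeper is shared.
Longest shared-prefix length: 7

7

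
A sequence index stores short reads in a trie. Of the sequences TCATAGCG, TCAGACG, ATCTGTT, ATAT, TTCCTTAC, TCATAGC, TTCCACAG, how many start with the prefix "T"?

Traverse to the node for "T", then collect every word in that subtree.
Matches: "TCAGACG", "TCATAGC", "TCATAGCG", "TTCCACAG", "TTCCTTAC"
Count: 5

5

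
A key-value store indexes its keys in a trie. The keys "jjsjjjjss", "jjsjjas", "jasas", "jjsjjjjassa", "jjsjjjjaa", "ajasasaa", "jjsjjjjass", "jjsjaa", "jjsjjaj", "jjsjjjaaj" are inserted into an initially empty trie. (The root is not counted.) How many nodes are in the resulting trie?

34

For each word, the new-node count is its length minus the longest prefix already in the trie:
  "jjsjjjjss" → 9 new (j, j, s, j, j, j, j, s, s)
  "jjsjjas" → prefix "jjsjj" already present; 2 new (a, s)
  "jasas" → prefix "j" already present; 4 new (a, s, a, s)
  "jjsjjjjassa" → prefix "jjsjjjj" already present; 4 new (a, s, s, a)
  "jjsjjjjaa" → prefix "jjsjjjja" already present; 1 new (a)
  "ajasasaa" → 8 new (a, j, a, s, a, s, a, a)
  "jjsjjjjass" → prefix "jjsjjjjass" already present; 0 new (none)
  "jjsjaa" → prefix "jjsj" already present; 2 new (a, a)
  "jjsjjaj" → prefix "jjsjja" already present; 1 new (j)
  "jjsjjjaaj" → prefix "jjsjjj" already present; 3 new (a, a, j)
Total nodes = 9 + 2 + 4 + 4 + 1 + 8 + 0 + 2 + 1 + 3 = 34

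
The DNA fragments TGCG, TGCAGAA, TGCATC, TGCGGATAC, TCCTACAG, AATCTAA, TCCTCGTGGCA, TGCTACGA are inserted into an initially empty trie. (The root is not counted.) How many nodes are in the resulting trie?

Count nodes per top-level branch (shared prefixes stored once):
  'A'-branch (AATCTAA): 7 nodes
  'T'-branch (TCCTACAG, TCCTCGTGGCA, TGCAGAA, TGCATC, TGCG, TGCGGATAC, TGCTACGA): 34 nodes
Sum: 41

41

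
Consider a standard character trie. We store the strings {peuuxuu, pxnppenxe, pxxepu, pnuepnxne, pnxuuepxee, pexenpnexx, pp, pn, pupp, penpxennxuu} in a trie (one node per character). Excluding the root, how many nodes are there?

56

Insert word by word; a character creates a node only if that edge doesn't already exist:
  "peuuxuu" → 7 new (p, e, u, u, x, u, u)
  "pxnppenxe" → prefix "p" already present; 8 new (x, n, p, p, e, n, x, e)
  "pxxepu" → prefix "px" already present; 4 new (x, e, p, u)
  "pnuepnxne" → prefix "p" already present; 8 new (n, u, e, p, n, x, n, e)
  "pnxuuepxee" → prefix "pn" already present; 8 new (x, u, u, e, p, x, e, e)
  "pexenpnexx" → prefix "pe" already present; 8 new (x, e, n, p, n, e, x, x)
  "pp" → prefix "p" already present; 1 new (p)
  "pn" → prefix "pn" already present; 0 new (none)
  "pupp" → prefix "p" already present; 3 new (u, p, p)
  "penpxennxuu" → prefix "pe" already present; 9 new (n, p, x, e, n, n, x, u, u)
Total nodes = 7 + 8 + 4 + 8 + 8 + 8 + 1 + 0 + 3 + 9 = 56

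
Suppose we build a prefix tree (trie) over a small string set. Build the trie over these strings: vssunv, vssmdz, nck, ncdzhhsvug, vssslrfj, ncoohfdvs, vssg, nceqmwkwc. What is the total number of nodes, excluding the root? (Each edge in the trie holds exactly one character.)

40

Trace insertions, counting only characters that open a new branch:
  "vssunv" → 6 new (v, s, s, u, n, v)
  "vssmdz" → prefix "vss" already present; 3 new (m, d, z)
  "nck" → 3 new (n, c, k)
  "ncdzhhsvug" → prefix "nc" already present; 8 new (d, z, h, h, s, v, u, g)
  "vssslrfj" → prefix "vss" already present; 5 new (s, l, r, f, j)
  "ncoohfdvs" → prefix "nc" already present; 7 new (o, o, h, f, d, v, s)
  "vssg" → prefix "vss" already present; 1 new (g)
  "nceqmwkwc" → prefix "nc" already present; 7 new (e, q, m, w, k, w, c)
Total nodes = 6 + 3 + 3 + 8 + 5 + 7 + 1 + 7 = 40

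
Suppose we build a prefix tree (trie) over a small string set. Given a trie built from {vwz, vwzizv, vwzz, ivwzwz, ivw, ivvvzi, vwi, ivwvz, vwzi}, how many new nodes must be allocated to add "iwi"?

2

Walking "iwi" from the root, the first 1 characters ("i") follow existing edges; "w" is the first miss.
So 3 − 1 = 2 new nodes.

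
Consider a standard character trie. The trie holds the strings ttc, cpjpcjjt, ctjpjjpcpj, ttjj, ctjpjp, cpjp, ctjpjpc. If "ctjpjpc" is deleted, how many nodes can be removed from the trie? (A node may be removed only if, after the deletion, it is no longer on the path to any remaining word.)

1

A node on "ctjpjpc"'s path can go only if nothing else ends at it or branches off below it.
The suffix "c" (1 node) is used only by "ctjpjpc"; "ctjpjp" is itself a stored word, so pruning stops there.
Nodes removed: 1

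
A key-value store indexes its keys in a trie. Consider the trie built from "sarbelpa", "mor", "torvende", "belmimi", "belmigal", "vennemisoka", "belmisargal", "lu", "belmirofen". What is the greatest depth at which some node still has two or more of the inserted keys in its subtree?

5

Look for the deepest trie node that still has at least two words in its subtree.
e.g. "belmigal" and "belmimi" share the prefix "belmi" of length 5; no pair shares a longer one.
Longest shared-prefix length: 5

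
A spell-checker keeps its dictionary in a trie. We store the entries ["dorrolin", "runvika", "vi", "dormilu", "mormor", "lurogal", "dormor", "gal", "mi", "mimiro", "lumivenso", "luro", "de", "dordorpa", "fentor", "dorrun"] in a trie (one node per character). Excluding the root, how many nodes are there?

65

For each word, the new-node count is its length minus the longest prefix already in the trie:
  "dorrolin" → 8 new (d, o, r, r, o, l, i, n)
  "runvika" → 7 new (r, u, n, v, i, k, a)
  "vi" → 2 new (v, i)
  "dormilu" → prefix "dor" already present; 4 new (m, i, l, u)
  "mormor" → 6 new (m, o, r, m, o, r)
  "lurogal" → 7 new (l, u, r, o, g, a, l)
  "dormor" → prefix "dorm" already present; 2 new (o, r)
  "gal" → 3 new (g, a, l)
  "mi" → prefix "m" already present; 1 new (i)
  "mimiro" → prefix "mi" already present; 4 new (m, i, r, o)
  "lumivenso" → prefix "lu" already present; 7 new (m, i, v, e, n, s, o)
  "luro" → prefix "luro" already present; 0 new (none)
  "de" → prefix "d" already present; 1 new (e)
  "dordorpa" → prefix "dor" already present; 5 new (d, o, r, p, a)
  "fentor" → 6 new (f, e, n, t, o, r)
  "dorrun" → prefix "dorr" already present; 2 new (u, n)
Total nodes = 8 + 7 + 2 + 4 + 6 + 7 + 2 + 3 + 1 + 4 + 7 + 0 + 1 + 5 + 6 + 2 = 65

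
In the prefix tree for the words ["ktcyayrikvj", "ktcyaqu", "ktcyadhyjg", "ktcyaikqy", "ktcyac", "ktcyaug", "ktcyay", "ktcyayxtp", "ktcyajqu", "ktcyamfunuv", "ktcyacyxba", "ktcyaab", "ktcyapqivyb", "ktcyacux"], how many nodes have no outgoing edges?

Leaves are exactly the stored words that no other stored word extends.
Those words: "ktcyaab", "ktcyacux", "ktcyacyxba", "ktcyadhyjg", "ktcyaikqy", "ktcyajqu", "ktcyamfunuv", "ktcyapqivyb", "ktcyaqu", "ktcyaug", "ktcyayrikvj", "ktcyayxtp"
Leaf count: 12

12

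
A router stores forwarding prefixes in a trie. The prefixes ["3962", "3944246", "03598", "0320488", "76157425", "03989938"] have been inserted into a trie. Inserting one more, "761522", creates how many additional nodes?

The longest prefix of "761522" already in the trie is "7615" (length 4).
New nodes needed: |"761522"| − 4 = 6 − 4 = 2.

2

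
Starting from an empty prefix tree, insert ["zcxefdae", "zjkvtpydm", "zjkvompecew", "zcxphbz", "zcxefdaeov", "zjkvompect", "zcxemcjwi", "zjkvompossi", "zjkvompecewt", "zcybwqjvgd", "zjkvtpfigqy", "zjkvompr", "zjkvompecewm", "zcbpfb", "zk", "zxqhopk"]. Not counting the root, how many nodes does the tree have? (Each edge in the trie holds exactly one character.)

66

Insert word by word; a character creates a node only if that edge doesn't already exist:
  "zcxefdae" → 8 new (z, c, x, e, f, d, a, e)
  "zjkvtpydm" → prefix "z" already present; 8 new (j, k, v, t, p, y, d, m)
  "zjkvompecew" → prefix "zjkv" already present; 7 new (o, m, p, e, c, e, w)
  "zcxphbz" → prefix "zcx" already present; 4 new (p, h, b, z)
  "zcxefdaeov" → prefix "zcxefdae" already present; 2 new (o, v)
  "zjkvompect" → prefix "zjkvompec" already present; 1 new (t)
  "zcxemcjwi" → prefix "zcxe" already present; 5 new (m, c, j, w, i)
  "zjkvompossi" → prefix "zjkvomp" already present; 4 new (o, s, s, i)
  "zjkvompecewt" → prefix "zjkvompecew" already present; 1 new (t)
  "zcybwqjvgd" → prefix "zc" already present; 8 new (y, b, w, q, j, v, g, d)
  "zjkvtpfigqy" → prefix "zjkvtp" already present; 5 new (f, i, g, q, y)
  "zjkvompr" → prefix "zjkvomp" already present; 1 new (r)
  "zjkvompecewm" → prefix "zjkvompecew" already present; 1 new (m)
  "zcbpfb" → prefix "zc" already present; 4 new (b, p, f, b)
  "zk" → prefix "z" already present; 1 new (k)
  "zxqhopk" → prefix "z" already present; 6 new (x, q, h, o, p, k)
Total nodes = 8 + 8 + 7 + 4 + 2 + 1 + 5 + 4 + 1 + 8 + 5 + 1 + 1 + 4 + 1 + 6 = 66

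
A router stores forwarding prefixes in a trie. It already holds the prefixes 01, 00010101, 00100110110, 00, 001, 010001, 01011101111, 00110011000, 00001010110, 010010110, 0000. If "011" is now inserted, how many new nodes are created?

1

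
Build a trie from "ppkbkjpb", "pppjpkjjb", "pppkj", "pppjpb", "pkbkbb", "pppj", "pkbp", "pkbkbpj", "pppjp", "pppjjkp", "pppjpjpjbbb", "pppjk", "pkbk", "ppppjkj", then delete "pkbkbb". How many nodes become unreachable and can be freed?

1

A node on "pkbkbb"'s path can go only if nothing else ends at it or branches off below it.
The suffix "b" (1 node) is used only by "pkbkbb"; the node for "pkbkb" still has the child "p", so pruning stops there.
Nodes removed: 1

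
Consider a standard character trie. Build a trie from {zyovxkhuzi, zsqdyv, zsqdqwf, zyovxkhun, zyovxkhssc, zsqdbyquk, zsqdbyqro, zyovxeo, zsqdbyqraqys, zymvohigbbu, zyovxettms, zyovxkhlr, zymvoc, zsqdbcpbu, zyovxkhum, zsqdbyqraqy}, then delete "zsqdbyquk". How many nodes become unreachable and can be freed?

2

After clearing the end-marker at "zsqdbyquk", prune upward until reaching a node still needed by another word.
The suffix "uk" (2 nodes) is used only by "zsqdbyquk"; the node for "zsqdbyq" still has the child "r", so pruning stops there.
Nodes removed: 2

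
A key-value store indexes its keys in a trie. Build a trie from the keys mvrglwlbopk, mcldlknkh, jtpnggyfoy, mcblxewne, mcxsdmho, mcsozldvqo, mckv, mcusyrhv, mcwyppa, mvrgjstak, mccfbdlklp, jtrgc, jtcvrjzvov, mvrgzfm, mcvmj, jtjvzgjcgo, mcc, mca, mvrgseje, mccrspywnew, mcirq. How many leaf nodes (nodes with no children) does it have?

20

Leaves are exactly the stored words that no other stored word extends.
Those words: "jtcvrjzvov", "jtjvzgjcgo", "jtpnggyfoy", "jtrgc", "mca", "mcblxewne", "mccfbdlklp", "mccrspywnew", "mcirq", "mckv", "mcldlknkh", "mcsozldvqo", "mcusyrhv", "mcvmj", "mcwyppa", "mcxsdmho", "mvrgjstak", "mvrglwlbopk", "mvrgseje", "mvrgzfm"
Leaf count: 20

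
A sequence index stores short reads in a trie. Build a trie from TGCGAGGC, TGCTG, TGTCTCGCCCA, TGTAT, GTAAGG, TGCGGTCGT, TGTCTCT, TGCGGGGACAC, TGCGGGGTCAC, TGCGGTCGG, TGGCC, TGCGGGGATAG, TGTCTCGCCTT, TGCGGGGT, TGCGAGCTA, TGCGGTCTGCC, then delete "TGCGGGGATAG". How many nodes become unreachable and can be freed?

3

After clearing the end-marker at "TGCGGGGATAG", prune upward until reaching a node still needed by another word.
The suffix "TAG" (3 nodes) is used only by "TGCGGGGATAG"; the node for "TGCGGGGA" still has the child "C", so pruning stops there.
Nodes removed: 3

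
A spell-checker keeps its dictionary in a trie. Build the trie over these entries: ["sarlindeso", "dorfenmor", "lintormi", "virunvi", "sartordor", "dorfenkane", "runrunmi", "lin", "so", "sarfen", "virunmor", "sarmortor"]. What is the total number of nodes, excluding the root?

Count nodes per top-level branch (shared prefixes stored once):
  'd'-branch (dorfenkane, dorfenmor): 13 nodes
  'l'-branch (lin, lintormi): 8 nodes
  'r'-branch (runrunmi): 8 nodes
  's'-branch (sarfen, sarlindeso, sarmortor, sartordor, so): 26 nodes
  'v'-branch (virunmor, virunvi): 10 nodes
Sum: 65

65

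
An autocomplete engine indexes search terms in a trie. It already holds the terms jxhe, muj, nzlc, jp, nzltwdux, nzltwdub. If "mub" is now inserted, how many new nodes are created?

1

"mu" is already a path in the trie; the remaining "b" must be added.
New nodes needed: |"mub"| − 2 = 3 − 2 = 1.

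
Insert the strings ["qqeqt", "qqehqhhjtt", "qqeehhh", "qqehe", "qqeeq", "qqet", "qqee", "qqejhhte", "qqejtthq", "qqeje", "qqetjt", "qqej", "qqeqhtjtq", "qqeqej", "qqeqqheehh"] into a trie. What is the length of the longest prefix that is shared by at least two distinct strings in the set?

4

Look for the deepest trie node that still has at least two words in its subtree.
e.g. "qqee" and "qqeehhh" share the prefix "qqee" of length 4; no pair shares a longer one.
Longest shared-prefix length: 4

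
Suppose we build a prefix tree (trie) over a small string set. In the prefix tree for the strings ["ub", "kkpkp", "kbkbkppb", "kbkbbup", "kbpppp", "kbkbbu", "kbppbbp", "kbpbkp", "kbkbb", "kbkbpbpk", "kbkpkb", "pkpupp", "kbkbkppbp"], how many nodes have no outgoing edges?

A leaf is a node with no children — equivalently, the end of a word that is not a proper prefix of any other stored word.
Those words: "kbkbbup", "kbkbkppbp", "kbkbpbpk", "kbkpkb", "kbpbkp", "kbppbbp", "kbpppp", "kkpkp", "pkpupp", "ub"
Leaf count: 10

10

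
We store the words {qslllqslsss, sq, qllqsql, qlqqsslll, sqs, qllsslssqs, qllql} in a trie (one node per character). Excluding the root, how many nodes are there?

35

For each word, the new-node count is its length minus the longest prefix already in the trie:
  "qslllqslsss" → 11 new (q, s, l, l, l, q, s, l, s, s, s)
  "sq" → 2 new (s, q)
  "qllqsql" → prefix "q" already present; 6 new (l, l, q, s, q, l)
  "qlqqsslll" → prefix "ql" already present; 7 new (q, q, s, s, l, l, l)
  "sqs" → prefix "sq" already present; 1 new (s)
  "qllsslssqs" → prefix "qll" already present; 7 new (s, s, l, s, s, q, s)
  "qllql" → prefix "qllq" already present; 1 new (l)
Total nodes = 11 + 2 + 6 + 7 + 1 + 7 + 1 = 35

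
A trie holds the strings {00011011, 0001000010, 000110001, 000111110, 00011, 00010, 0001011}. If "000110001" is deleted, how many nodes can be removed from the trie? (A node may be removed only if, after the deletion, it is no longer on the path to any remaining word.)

Walk "000110001" from the leaf back toward the root, removing each node that no remaining word uses.
The suffix "001" (3 nodes) is used only by "000110001"; the node for "000110" still has the child "1", so pruning stops there.
Nodes removed: 3

3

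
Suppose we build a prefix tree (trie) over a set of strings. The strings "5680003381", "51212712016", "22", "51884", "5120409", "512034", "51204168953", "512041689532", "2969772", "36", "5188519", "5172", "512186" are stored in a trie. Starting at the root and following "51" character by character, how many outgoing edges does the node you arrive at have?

Walk "51" from the root, arriving at one node.
Characters that immediately follow "51" among the stored strings: {2, 7, 8}.
That node has 3 child edges.

3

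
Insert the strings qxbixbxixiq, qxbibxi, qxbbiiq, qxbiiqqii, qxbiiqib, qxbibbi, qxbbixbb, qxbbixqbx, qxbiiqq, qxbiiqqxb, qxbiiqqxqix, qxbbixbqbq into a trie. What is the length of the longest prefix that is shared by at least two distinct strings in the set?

8

The deepest shared node is where two words last agree before diverging.
e.g. "qxbiiqqxb" and "qxbiiqqxqix" share the prefix "qxbiiqqx" of length 8; no pair shares a longer one.
Longest shared-prefix length: 8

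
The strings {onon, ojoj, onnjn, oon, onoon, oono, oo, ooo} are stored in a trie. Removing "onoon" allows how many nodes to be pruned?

Walk "onoon" from the leaf back toward the root, removing each node that no remaining word uses.
The suffix "on" (2 nodes) is used only by "onoon"; the node for "ono" still has the child "n", so pruning stops there.
Nodes removed: 2

2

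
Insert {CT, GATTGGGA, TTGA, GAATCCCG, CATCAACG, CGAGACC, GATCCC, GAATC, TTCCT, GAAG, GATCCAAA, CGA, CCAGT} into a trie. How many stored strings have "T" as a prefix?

Filter for entries beginning with "T":
Words under "T": TTCCT, TTGA
Count: 2

2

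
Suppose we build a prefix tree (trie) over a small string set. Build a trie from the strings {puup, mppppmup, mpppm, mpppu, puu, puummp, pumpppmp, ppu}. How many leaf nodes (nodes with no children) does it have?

7

Leaves are exactly the stored words that no other stored word extends.
Those words: "mpppm", "mppppmup", "mpppu", "ppu", "pumpppmp", "puummp", "puup"
Leaf count: 7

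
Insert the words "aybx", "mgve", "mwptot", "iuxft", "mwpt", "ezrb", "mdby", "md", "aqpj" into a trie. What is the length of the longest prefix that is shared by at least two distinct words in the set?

Equivalently: take the maximum, over all pairs, of their longest common prefix length.
e.g. "mwpt" and "mwptot" share the prefix "mwpt" of length 4; no pair shares a longer one.
Longest shared-prefix length: 4

4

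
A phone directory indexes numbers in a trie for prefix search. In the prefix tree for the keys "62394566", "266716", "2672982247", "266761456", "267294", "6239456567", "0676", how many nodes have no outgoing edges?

7

A leaf is a node with no children — equivalently, the end of a word that is not a proper prefix of any other stored word.
Those words: "0676", "266716", "266761456", "267294", "2672982247", "6239456567", "62394566"
Leaf count: 7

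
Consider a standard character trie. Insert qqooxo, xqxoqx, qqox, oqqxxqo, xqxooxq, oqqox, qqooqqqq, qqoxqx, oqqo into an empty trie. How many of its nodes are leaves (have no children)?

7

A leaf is a node with no children — equivalently, the end of a word that is not a proper prefix of any other stored word.
Those words: "oqqox", "oqqxxqo", "qqooqqqq", "qqooxo", "qqoxqx", "xqxooxq", "xqxoqx"
Leaf count: 7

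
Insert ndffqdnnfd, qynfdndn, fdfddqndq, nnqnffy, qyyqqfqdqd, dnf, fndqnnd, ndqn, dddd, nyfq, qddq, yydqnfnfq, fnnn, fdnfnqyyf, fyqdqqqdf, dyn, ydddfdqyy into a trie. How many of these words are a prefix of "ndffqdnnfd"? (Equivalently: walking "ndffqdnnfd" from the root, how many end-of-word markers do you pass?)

Traverse "ndffqdnnfd" character by character; count nodes along the way that are marked as word ends.
Prefixes of the query that are stored words: "ndffqdnnfd"
Count: 1

1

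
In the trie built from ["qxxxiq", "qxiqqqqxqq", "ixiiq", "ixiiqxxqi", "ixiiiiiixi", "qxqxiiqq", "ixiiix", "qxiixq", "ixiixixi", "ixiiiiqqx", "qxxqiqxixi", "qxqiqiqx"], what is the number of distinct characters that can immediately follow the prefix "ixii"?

3

The children of the "ixii" node are the distinct next characters among strings starting with "ixii".
Distinct next characters after "ixii": i, q, x.
That node has 3 child edges.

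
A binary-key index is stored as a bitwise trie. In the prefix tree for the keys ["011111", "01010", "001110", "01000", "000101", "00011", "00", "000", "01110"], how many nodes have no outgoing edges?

Leaves are exactly the stored words that no other stored word extends.
Those words: "000101", "00011", "001110", "01000", "01010", "01110", "011111"
Leaf count: 7

7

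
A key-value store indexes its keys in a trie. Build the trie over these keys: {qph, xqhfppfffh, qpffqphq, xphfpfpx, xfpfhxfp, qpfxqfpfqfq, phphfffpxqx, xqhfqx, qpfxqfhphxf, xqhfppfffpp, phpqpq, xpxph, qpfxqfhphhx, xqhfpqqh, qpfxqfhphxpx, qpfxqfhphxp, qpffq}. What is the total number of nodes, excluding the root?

74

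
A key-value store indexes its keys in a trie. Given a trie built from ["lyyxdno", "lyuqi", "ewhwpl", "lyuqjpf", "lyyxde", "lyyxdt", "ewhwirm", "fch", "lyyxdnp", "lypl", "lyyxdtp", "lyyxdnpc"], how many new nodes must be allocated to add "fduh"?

The longest prefix of "fduh" already in the trie is "f" (length 1).
So 4 − 1 = 3 new nodes.

3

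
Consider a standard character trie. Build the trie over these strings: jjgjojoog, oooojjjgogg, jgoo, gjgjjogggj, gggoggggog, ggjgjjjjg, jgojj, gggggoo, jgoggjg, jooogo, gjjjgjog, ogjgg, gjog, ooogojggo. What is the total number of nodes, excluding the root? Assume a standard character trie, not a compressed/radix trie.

For each word, the new-node count is its length minus the longest prefix already in the trie:
  "jjgjojoog" → 9 new (j, j, g, j, o, j, o, o, g)
  "oooojjjgogg" → 11 new (o, o, o, o, j, j, j, g, o, g, g)
  "jgoo" → prefix "j" already present; 3 new (g, o, o)
  "gjgjjogggj" → 10 new (g, j, g, j, j, o, g, g, g, j)
  "gggoggggog" → prefix "g" already present; 9 new (g, g, o, g, g, g, g, o, g)
  "ggjgjjjjg" → prefix "gg" already present; 7 new (j, g, j, j, j, j, g)
  "jgojj" → prefix "jgo" already present; 2 new (j, j)
  "gggggoo" → prefix "ggg" already present; 4 new (g, g, o, o)
  "jgoggjg" → prefix "jgo" already present; 4 new (g, g, j, g)
  "jooogo" → prefix "j" already present; 5 new (o, o, o, g, o)
  "gjjjgjog" → prefix "gj" already present; 6 new (j, j, g, j, o, g)
  "ogjgg" → prefix "o" already present; 4 new (g, j, g, g)
  "gjog" → prefix "gj" already present; 2 new (o, g)
  "ooogojggo" → prefix "ooo" already present; 6 new (g, o, j, g, g, o)
Total nodes = 9 + 11 + 3 + 10 + 9 + 7 + 2 + 4 + 4 + 5 + 6 + 4 + 2 + 6 = 82

82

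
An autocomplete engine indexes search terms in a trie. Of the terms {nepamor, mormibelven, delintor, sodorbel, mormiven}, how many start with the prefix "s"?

1

Filter for entries beginning with "s":
Matches: "sodorbel"
Count: 1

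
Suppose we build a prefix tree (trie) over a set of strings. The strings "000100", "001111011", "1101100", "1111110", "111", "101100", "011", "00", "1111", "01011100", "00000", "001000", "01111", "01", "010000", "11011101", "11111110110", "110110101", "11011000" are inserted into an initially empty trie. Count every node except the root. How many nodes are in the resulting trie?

Count nodes per top-level branch (shared prefixes stored once):
  '0'-branch (00, 00000, 000100, 001000, 001111011, 01, 010000, 01011100, 011, 01111): 31 nodes
  '1'-branch (101100, 1101100, 11011000, 110110101, 11011101, 111, 1111, 1111110, 11111110110): 29 nodes
Sum: 60

60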